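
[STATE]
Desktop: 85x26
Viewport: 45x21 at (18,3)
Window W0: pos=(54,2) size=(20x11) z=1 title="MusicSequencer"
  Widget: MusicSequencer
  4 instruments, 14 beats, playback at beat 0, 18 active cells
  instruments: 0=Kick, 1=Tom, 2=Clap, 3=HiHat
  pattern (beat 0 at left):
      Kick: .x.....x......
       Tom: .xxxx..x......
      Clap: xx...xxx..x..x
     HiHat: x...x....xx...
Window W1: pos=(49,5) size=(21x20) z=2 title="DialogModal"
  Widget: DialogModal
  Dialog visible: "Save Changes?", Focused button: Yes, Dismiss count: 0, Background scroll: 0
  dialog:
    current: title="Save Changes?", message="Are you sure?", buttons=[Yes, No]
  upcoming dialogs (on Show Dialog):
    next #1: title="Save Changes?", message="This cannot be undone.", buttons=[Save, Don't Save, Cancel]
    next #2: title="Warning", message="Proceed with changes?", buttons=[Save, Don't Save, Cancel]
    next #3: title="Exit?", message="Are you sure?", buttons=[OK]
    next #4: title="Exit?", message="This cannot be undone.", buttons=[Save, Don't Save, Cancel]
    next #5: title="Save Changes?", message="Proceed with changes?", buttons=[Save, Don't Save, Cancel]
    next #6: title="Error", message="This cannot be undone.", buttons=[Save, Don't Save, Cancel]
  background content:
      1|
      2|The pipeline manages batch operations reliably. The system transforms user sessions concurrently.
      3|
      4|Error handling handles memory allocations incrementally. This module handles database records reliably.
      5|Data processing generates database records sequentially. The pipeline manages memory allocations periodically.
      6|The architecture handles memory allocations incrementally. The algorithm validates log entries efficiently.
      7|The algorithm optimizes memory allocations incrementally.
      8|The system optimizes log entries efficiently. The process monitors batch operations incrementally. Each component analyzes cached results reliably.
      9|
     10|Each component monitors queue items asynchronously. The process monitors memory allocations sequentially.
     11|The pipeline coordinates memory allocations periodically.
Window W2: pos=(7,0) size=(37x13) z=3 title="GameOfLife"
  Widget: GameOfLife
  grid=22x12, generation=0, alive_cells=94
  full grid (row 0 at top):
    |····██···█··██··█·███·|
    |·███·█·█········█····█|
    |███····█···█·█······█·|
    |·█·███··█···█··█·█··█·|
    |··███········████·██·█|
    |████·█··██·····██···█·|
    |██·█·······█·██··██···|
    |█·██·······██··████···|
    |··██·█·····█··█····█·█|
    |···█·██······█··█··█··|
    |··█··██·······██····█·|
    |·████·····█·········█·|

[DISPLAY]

                         ┃          ┃ MusicSe
·█·█······█·             ┃          ┠────────
··█··█·█··█·             ┃     ┏━━━━━━━━━━━━━
···████·██·█             ┃     ┃ DialogModal 
·····██···█·             ┃     ┠─────────────
·█·██··██···             ┃     ┃             
·██··████···             ┃     ┃The pipeline 
·█··█····█·█             ┃     ┃             
···█··█··█··             ┃     ┃Error handlin
━━━━━━━━━━━━━━━━━━━━━━━━━┛     ┃Data processi
                               ┃Th┌──────────
                               ┃Th│Save Chang
                               ┃Th│Are you su
                               ┃  │  [Yes]  N
                               ┃Ea└──────────
                               ┃The pipeline 
                               ┃             
                               ┃             
                               ┃             
                               ┃             
                               ┃             


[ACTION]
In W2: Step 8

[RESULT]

                         ┃          ┃ MusicSe
····█·······             ┃          ┠────────
··█··█····█·             ┃     ┏━━━━━━━━━━━━━
█·█·····██·█             ┃     ┃ DialogModal 
·█··██··██·█             ┃     ┠─────────────
███·····██··             ┃     ┃             
·███········             ┃     ┃The pipeline 
···█········             ┃     ┃             
···█···██···             ┃     ┃Error handlin
━━━━━━━━━━━━━━━━━━━━━━━━━┛     ┃Data processi
                               ┃Th┌──────────
                               ┃Th│Save Chang
                               ┃Th│Are you su
                               ┃  │  [Yes]  N
                               ┃Ea└──────────
                               ┃The pipeline 
                               ┃             
                               ┃             
                               ┃             
                               ┃             
                               ┃             


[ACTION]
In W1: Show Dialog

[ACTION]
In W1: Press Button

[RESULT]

                         ┃          ┃ MusicSe
····█·······             ┃          ┠────────
··█··█····█·             ┃     ┏━━━━━━━━━━━━━
█·█·····██·█             ┃     ┃ DialogModal 
·█··██··██·█             ┃     ┠─────────────
███·····██··             ┃     ┃             
·███········             ┃     ┃The pipeline 
···█········             ┃     ┃             
···█···██···             ┃     ┃Error handlin
━━━━━━━━━━━━━━━━━━━━━━━━━┛     ┃Data processi
                               ┃The architect
                               ┃The algorithm
                               ┃The system op
                               ┃             
                               ┃Each componen
                               ┃The pipeline 
                               ┃             
                               ┃             
                               ┃             
                               ┃             
                               ┃             


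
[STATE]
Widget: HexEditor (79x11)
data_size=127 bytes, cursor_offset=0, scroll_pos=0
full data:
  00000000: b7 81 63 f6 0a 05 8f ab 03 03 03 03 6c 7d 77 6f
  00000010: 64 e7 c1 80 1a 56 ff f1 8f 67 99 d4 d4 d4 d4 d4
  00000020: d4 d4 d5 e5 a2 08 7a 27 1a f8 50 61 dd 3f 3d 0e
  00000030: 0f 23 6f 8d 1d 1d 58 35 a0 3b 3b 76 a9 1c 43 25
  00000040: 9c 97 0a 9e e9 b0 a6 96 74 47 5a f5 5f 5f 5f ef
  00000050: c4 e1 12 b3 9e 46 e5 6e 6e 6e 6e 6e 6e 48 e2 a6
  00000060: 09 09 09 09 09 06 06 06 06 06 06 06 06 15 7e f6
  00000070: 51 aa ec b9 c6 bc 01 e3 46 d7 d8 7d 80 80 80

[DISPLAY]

00000000  B7 81 63 f6 0a 05 8f ab  03 03 03 03 6c 7d 77 6f  |..c.........l}wo| 
00000010  64 e7 c1 80 1a 56 ff f1  8f 67 99 d4 d4 d4 d4 d4  |d....V...g......| 
00000020  d4 d4 d5 e5 a2 08 7a 27  1a f8 50 61 dd 3f 3d 0e  |......z'..Pa.?=.| 
00000030  0f 23 6f 8d 1d 1d 58 35  a0 3b 3b 76 a9 1c 43 25  |.#o...X5.;;v..C%| 
00000040  9c 97 0a 9e e9 b0 a6 96  74 47 5a f5 5f 5f 5f ef  |........tGZ.___.| 
00000050  c4 e1 12 b3 9e 46 e5 6e  6e 6e 6e 6e 6e 48 e2 a6  |.....F.nnnnnnH..| 
00000060  09 09 09 09 09 06 06 06  06 06 06 06 06 15 7e f6  |..............~.| 
00000070  51 aa ec b9 c6 bc 01 e3  46 d7 d8 7d 80 80 80     |Q.......F..}... | 
                                                                               
                                                                               
                                                                               


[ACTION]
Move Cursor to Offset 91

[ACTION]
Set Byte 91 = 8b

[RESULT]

00000000  b7 81 63 f6 0a 05 8f ab  03 03 03 03 6c 7d 77 6f  |..c.........l}wo| 
00000010  64 e7 c1 80 1a 56 ff f1  8f 67 99 d4 d4 d4 d4 d4  |d....V...g......| 
00000020  d4 d4 d5 e5 a2 08 7a 27  1a f8 50 61 dd 3f 3d 0e  |......z'..Pa.?=.| 
00000030  0f 23 6f 8d 1d 1d 58 35  a0 3b 3b 76 a9 1c 43 25  |.#o...X5.;;v..C%| 
00000040  9c 97 0a 9e e9 b0 a6 96  74 47 5a f5 5f 5f 5f ef  |........tGZ.___.| 
00000050  c4 e1 12 b3 9e 46 e5 6e  6e 6e 6e 8B 6e 48 e2 a6  |.....F.nnnn.nH..| 
00000060  09 09 09 09 09 06 06 06  06 06 06 06 06 15 7e f6  |..............~.| 
00000070  51 aa ec b9 c6 bc 01 e3  46 d7 d8 7d 80 80 80     |Q.......F..}... | 
                                                                               
                                                                               
                                                                               


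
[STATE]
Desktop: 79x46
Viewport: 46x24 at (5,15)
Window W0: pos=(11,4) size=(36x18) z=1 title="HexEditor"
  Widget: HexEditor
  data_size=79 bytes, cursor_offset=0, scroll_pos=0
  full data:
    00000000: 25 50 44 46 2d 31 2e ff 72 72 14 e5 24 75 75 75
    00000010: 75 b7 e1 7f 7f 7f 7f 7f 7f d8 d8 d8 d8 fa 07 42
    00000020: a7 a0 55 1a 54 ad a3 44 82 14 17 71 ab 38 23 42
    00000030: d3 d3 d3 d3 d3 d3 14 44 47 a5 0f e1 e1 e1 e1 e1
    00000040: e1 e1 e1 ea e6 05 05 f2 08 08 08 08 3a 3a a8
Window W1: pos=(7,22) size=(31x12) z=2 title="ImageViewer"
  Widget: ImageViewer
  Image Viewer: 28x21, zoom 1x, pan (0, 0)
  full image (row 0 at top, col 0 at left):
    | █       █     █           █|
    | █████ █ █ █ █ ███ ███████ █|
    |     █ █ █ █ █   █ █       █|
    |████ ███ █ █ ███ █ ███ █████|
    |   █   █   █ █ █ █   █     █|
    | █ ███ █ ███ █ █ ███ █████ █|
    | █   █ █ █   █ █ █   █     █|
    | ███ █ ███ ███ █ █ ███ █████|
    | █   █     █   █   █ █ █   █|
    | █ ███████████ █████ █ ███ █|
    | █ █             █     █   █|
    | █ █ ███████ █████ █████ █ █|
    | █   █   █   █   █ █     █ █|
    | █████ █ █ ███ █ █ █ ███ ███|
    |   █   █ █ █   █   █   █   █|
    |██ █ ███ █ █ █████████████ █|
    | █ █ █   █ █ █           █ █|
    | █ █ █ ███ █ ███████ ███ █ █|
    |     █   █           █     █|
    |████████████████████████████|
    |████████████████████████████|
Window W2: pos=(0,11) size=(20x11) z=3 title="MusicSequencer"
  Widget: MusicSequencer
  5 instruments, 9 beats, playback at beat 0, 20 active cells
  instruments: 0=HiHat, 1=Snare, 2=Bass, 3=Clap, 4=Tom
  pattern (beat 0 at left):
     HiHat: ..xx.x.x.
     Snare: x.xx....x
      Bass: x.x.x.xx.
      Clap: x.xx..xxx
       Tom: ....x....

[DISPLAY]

at··██·█·█·   ┃                          ┃    
re█·██····█   ┃                          ┃    
ss█·█·█·██·   ┃                          ┃    
ap█·██··███   ┃                          ┃    
om····█····   ┃                          ┃    
              ┃                          ┃    
━━━━━━━━━━━━━━┛━━━━━━━━━━━━━━━━━━━━━━━━━━┛    
  ┏━━━━━━━━━━━━━━━━━━━━━━━━━━━━━┓             
  ┃ ImageViewer                 ┃             
  ┠─────────────────────────────┨             
  ┃ █       █     █           █ ┃             
  ┃ █████ █ █ █ █ ███ ███████ █ ┃             
  ┃     █ █ █ █ █   █ █       █ ┃             
  ┃████ ███ █ █ ███ █ ███ █████ ┃             
  ┃   █   █   █ █ █ █   █     █ ┃             
  ┃ █ ███ █ ███ █ █ ███ █████ █ ┃             
  ┃ █   █ █ █   █ █ █   █     █ ┃             
  ┃ ███ █ ███ ███ █ █ ███ █████ ┃             
  ┗━━━━━━━━━━━━━━━━━━━━━━━━━━━━━┛             
                                              
                                              
                                              
                                              
                                              


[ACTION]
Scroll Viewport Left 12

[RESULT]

┃ HiHat··██·█·█·   ┃                          
┃ Snare█·██····█   ┃                          
┃  Bass█·█·█·██·   ┃                          
┃  Clap█·██··███   ┃                          
┃   Tom····█····   ┃                          
┃                  ┃                          
┗━━━━━━━━━━━━━━━━━━┛━━━━━━━━━━━━━━━━━━━━━━━━━━
       ┏━━━━━━━━━━━━━━━━━━━━━━━━━━━━━┓        
       ┃ ImageViewer                 ┃        
       ┠─────────────────────────────┨        
       ┃ █       █     █           █ ┃        
       ┃ █████ █ █ █ █ ███ ███████ █ ┃        
       ┃     █ █ █ █ █   █ █       █ ┃        
       ┃████ ███ █ █ ███ █ ███ █████ ┃        
       ┃   █   █   █ █ █ █   █     █ ┃        
       ┃ █ ███ █ ███ █ █ ███ █████ █ ┃        
       ┃ █   █ █ █   █ █ █   █     █ ┃        
       ┃ ███ █ ███ ███ █ █ ███ █████ ┃        
       ┗━━━━━━━━━━━━━━━━━━━━━━━━━━━━━┛        
                                              
                                              
                                              
                                              
                                              


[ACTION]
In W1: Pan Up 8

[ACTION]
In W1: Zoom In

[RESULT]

┃ HiHat··██·█·█·   ┃                          
┃ Snare█·██····█   ┃                          
┃  Bass█·█·█·██·   ┃                          
┃  Clap█·██··███   ┃                          
┃   Tom····█····   ┃                          
┃                  ┃                          
┗━━━━━━━━━━━━━━━━━━┛━━━━━━━━━━━━━━━━━━━━━━━━━━
       ┏━━━━━━━━━━━━━━━━━━━━━━━━━━━━━┓        
       ┃ ImageViewer                 ┃        
       ┠─────────────────────────────┨        
       ┃  ██              ██         ┃        
       ┃  ██              ██         ┃        
       ┃  ██████████  ██  ██  ██  ██ ┃        
       ┃  ██████████  ██  ██  ██  ██ ┃        
       ┃          ██  ██  ██  ██  ██ ┃        
       ┃          ██  ██  ██  ██  ██ ┃        
       ┃████████  ██████  ██  ██  ███┃        
       ┃████████  ██████  ██  ██  ███┃        
       ┗━━━━━━━━━━━━━━━━━━━━━━━━━━━━━┛        
                                              
                                              
                                              
                                              
                                              


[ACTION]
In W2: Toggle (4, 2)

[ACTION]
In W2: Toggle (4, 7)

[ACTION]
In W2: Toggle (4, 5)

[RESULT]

┃ HiHat··██·█·█·   ┃                          
┃ Snare█·██····█   ┃                          
┃  Bass█·█·█·██·   ┃                          
┃  Clap█·██··███   ┃                          
┃   Tom··█·██·█·   ┃                          
┃                  ┃                          
┗━━━━━━━━━━━━━━━━━━┛━━━━━━━━━━━━━━━━━━━━━━━━━━
       ┏━━━━━━━━━━━━━━━━━━━━━━━━━━━━━┓        
       ┃ ImageViewer                 ┃        
       ┠─────────────────────────────┨        
       ┃  ██              ██         ┃        
       ┃  ██              ██         ┃        
       ┃  ██████████  ██  ██  ██  ██ ┃        
       ┃  ██████████  ██  ██  ██  ██ ┃        
       ┃          ██  ██  ██  ██  ██ ┃        
       ┃          ██  ██  ██  ██  ██ ┃        
       ┃████████  ██████  ██  ██  ███┃        
       ┃████████  ██████  ██  ██  ███┃        
       ┗━━━━━━━━━━━━━━━━━━━━━━━━━━━━━┛        
                                              
                                              
                                              
                                              
                                              


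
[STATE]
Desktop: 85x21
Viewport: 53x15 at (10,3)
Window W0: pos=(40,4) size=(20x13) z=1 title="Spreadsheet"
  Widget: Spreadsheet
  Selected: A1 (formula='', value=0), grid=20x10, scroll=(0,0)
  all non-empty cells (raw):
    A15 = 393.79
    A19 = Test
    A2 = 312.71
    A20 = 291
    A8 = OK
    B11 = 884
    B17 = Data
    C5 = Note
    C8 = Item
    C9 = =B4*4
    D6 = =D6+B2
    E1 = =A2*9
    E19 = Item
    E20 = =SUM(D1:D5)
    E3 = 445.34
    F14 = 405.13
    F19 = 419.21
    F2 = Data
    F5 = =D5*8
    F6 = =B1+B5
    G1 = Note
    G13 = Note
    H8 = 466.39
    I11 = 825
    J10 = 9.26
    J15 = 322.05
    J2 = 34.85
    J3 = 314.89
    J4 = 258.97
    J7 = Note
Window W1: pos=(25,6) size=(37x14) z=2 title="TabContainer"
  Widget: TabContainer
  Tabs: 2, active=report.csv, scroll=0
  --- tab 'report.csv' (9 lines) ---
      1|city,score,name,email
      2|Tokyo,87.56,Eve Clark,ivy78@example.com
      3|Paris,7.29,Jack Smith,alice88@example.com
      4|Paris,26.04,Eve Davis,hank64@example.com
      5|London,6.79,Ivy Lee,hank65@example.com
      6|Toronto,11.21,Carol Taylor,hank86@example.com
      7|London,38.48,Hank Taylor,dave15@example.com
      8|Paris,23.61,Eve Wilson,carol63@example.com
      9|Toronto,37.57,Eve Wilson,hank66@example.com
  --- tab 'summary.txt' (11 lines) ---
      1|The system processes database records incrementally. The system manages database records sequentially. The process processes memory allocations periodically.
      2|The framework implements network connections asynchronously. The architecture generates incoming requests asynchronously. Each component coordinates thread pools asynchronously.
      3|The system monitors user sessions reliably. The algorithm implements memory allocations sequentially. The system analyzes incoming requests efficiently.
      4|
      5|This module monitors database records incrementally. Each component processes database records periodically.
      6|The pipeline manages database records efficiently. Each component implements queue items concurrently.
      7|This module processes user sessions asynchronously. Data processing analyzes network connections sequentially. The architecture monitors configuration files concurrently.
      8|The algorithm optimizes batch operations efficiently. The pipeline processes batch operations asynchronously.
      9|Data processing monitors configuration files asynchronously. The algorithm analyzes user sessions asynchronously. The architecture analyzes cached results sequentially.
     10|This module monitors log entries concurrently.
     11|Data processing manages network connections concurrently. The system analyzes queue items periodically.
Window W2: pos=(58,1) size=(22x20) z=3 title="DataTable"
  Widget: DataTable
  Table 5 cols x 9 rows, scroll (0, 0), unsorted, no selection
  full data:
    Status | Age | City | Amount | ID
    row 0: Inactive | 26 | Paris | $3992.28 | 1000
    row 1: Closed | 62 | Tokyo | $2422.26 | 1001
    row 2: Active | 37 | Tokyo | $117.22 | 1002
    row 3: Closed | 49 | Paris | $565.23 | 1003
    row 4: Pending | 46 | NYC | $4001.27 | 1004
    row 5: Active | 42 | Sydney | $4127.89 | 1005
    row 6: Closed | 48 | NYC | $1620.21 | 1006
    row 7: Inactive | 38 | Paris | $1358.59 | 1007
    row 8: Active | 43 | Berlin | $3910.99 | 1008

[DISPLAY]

                                                ┠────
                              ┏━━━━━━━━━━━━━━━━━┃Stat
                              ┃ Spreadsheet     ┃────
               ┏━━━━━━━━━━━━━━━━━━━━━━━━━━━━━━━━┃Inac
               ┃ TabContainer                   ┃Clos
               ┠────────────────────────────────┃Acti
               ┃[report.csv]│ summary.txt       ┃Clos
               ┃────────────────────────────────┃Pend
               ┃city,score,name,email           ┃Acti
               ┃Tokyo,87.56,Eve Clark,ivy78@exam┃Clos
               ┃Paris,7.29,Jack Smith,alice88@ex┃Inac
               ┃Paris,26.04,Eve Davis,hank64@exa┃Acti
               ┃London,6.79,Ivy Lee,hank65@examp┃    
               ┃Toronto,11.21,Carol Taylor,hank8┃    
               ┃London,38.48,Hank Taylor,dave15@┃    


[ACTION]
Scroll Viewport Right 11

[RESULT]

                                     ┠───────────────
                   ┏━━━━━━━━━━━━━━━━━┃Status  │Age│Ci
                   ┃ Spreadsheet     ┃────────┼───┼──
    ┏━━━━━━━━━━━━━━━━━━━━━━━━━━━━━━━━┃Inactive│26 │Pa
    ┃ TabContainer                   ┃Closed  │62 │To
    ┠────────────────────────────────┃Active  │37 │To
    ┃[report.csv]│ summary.txt       ┃Closed  │49 │Pa
    ┃────────────────────────────────┃Pending │46 │NY
    ┃city,score,name,email           ┃Active  │42 │Sy
    ┃Tokyo,87.56,Eve Clark,ivy78@exam┃Closed  │48 │NY
    ┃Paris,7.29,Jack Smith,alice88@ex┃Inactive│38 │Pa
    ┃Paris,26.04,Eve Davis,hank64@exa┃Active  │43 │Be
    ┃London,6.79,Ivy Lee,hank65@examp┃               
    ┃Toronto,11.21,Carol Taylor,hank8┃               
    ┃London,38.48,Hank Taylor,dave15@┃               


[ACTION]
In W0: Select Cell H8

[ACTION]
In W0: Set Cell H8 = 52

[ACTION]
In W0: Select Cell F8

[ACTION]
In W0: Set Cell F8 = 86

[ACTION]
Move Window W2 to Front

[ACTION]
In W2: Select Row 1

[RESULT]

                                     ┠───────────────
                   ┏━━━━━━━━━━━━━━━━━┃Status  │Age│Ci
                   ┃ Spreadsheet     ┃────────┼───┼──
    ┏━━━━━━━━━━━━━━━━━━━━━━━━━━━━━━━━┃Inactive│26 │Pa
    ┃ TabContainer                   ┃>losed  │62 │To
    ┠────────────────────────────────┃Active  │37 │To
    ┃[report.csv]│ summary.txt       ┃Closed  │49 │Pa
    ┃────────────────────────────────┃Pending │46 │NY
    ┃city,score,name,email           ┃Active  │42 │Sy
    ┃Tokyo,87.56,Eve Clark,ivy78@exam┃Closed  │48 │NY
    ┃Paris,7.29,Jack Smith,alice88@ex┃Inactive│38 │Pa
    ┃Paris,26.04,Eve Davis,hank64@exa┃Active  │43 │Be
    ┃London,6.79,Ivy Lee,hank65@examp┃               
    ┃Toronto,11.21,Carol Taylor,hank8┃               
    ┃London,38.48,Hank Taylor,dave15@┃               


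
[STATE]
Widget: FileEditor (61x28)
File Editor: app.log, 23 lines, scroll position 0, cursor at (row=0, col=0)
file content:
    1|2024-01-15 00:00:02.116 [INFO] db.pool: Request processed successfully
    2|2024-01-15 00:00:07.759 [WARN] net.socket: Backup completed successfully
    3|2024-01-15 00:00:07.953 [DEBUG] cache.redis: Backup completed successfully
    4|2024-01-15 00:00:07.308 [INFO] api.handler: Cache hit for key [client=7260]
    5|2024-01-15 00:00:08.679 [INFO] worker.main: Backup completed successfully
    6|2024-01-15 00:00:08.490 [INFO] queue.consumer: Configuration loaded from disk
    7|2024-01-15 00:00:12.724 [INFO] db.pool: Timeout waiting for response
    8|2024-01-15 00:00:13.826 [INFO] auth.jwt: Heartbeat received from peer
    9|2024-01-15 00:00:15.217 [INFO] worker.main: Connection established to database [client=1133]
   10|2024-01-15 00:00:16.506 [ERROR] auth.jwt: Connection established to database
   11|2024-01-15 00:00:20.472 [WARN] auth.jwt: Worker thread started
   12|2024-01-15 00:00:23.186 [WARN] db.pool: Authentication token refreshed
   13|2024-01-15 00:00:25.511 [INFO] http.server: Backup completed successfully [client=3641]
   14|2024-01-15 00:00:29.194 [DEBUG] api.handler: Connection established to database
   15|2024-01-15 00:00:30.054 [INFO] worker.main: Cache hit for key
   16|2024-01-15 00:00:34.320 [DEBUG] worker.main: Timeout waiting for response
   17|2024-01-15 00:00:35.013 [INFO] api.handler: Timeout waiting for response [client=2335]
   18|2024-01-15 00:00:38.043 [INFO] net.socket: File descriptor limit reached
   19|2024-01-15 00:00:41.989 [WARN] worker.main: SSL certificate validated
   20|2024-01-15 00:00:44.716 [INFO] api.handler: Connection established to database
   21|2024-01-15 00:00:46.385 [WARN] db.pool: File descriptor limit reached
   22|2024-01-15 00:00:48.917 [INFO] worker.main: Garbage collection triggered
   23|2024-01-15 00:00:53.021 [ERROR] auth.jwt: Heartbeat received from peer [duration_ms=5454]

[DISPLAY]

█024-01-15 00:00:02.116 [INFO] db.pool: Request processed su▲
2024-01-15 00:00:07.759 [WARN] net.socket: Backup completed █
2024-01-15 00:00:07.953 [DEBUG] cache.redis: Backup complete░
2024-01-15 00:00:07.308 [INFO] api.handler: Cache hit for ke░
2024-01-15 00:00:08.679 [INFO] worker.main: Backup completed░
2024-01-15 00:00:08.490 [INFO] queue.consumer: Configuration░
2024-01-15 00:00:12.724 [INFO] db.pool: Timeout waiting for ░
2024-01-15 00:00:13.826 [INFO] auth.jwt: Heartbeat received ░
2024-01-15 00:00:15.217 [INFO] worker.main: Connection estab░
2024-01-15 00:00:16.506 [ERROR] auth.jwt: Connection establi░
2024-01-15 00:00:20.472 [WARN] auth.jwt: Worker thread start░
2024-01-15 00:00:23.186 [WARN] db.pool: Authentication token░
2024-01-15 00:00:25.511 [INFO] http.server: Backup completed░
2024-01-15 00:00:29.194 [DEBUG] api.handler: Connection esta░
2024-01-15 00:00:30.054 [INFO] worker.main: Cache hit for ke░
2024-01-15 00:00:34.320 [DEBUG] worker.main: Timeout waiting░
2024-01-15 00:00:35.013 [INFO] api.handler: Timeout waiting ░
2024-01-15 00:00:38.043 [INFO] net.socket: File descriptor l░
2024-01-15 00:00:41.989 [WARN] worker.main: SSL certificate ░
2024-01-15 00:00:44.716 [INFO] api.handler: Connection estab░
2024-01-15 00:00:46.385 [WARN] db.pool: File descriptor limi░
2024-01-15 00:00:48.917 [INFO] worker.main: Garbage collecti░
2024-01-15 00:00:53.021 [ERROR] auth.jwt: Heartbeat received░
                                                            ░
                                                            ░
                                                            ░
                                                            ░
                                                            ▼


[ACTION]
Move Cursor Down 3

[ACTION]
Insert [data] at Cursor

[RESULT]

2024-01-15 00:00:02.116 [INFO] db.pool: Request processed su▲
2024-01-15 00:00:07.759 [WARN] net.socket: Backup completed █
2024-01-15 00:00:07.953 [DEBUG] cache.redis: Backup complete░
data█024-01-15 00:00:07.308 [INFO] api.handler: Cache hit fo░
2024-01-15 00:00:08.679 [INFO] worker.main: Backup completed░
2024-01-15 00:00:08.490 [INFO] queue.consumer: Configuration░
2024-01-15 00:00:12.724 [INFO] db.pool: Timeout waiting for ░
2024-01-15 00:00:13.826 [INFO] auth.jwt: Heartbeat received ░
2024-01-15 00:00:15.217 [INFO] worker.main: Connection estab░
2024-01-15 00:00:16.506 [ERROR] auth.jwt: Connection establi░
2024-01-15 00:00:20.472 [WARN] auth.jwt: Worker thread start░
2024-01-15 00:00:23.186 [WARN] db.pool: Authentication token░
2024-01-15 00:00:25.511 [INFO] http.server: Backup completed░
2024-01-15 00:00:29.194 [DEBUG] api.handler: Connection esta░
2024-01-15 00:00:30.054 [INFO] worker.main: Cache hit for ke░
2024-01-15 00:00:34.320 [DEBUG] worker.main: Timeout waiting░
2024-01-15 00:00:35.013 [INFO] api.handler: Timeout waiting ░
2024-01-15 00:00:38.043 [INFO] net.socket: File descriptor l░
2024-01-15 00:00:41.989 [WARN] worker.main: SSL certificate ░
2024-01-15 00:00:44.716 [INFO] api.handler: Connection estab░
2024-01-15 00:00:46.385 [WARN] db.pool: File descriptor limi░
2024-01-15 00:00:48.917 [INFO] worker.main: Garbage collecti░
2024-01-15 00:00:53.021 [ERROR] auth.jwt: Heartbeat received░
                                                            ░
                                                            ░
                                                            ░
                                                            ░
                                                            ▼


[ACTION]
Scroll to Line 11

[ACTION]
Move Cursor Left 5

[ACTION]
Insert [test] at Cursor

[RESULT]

2024-01-15 00:00:02.116 [INFO] db.pool: Request processed su▲
2024-01-15 00:00:07.759 [WARN] net.socket: Backup completed █
2024-01-15 00:00:07.953 [DEBUG] cache.redis: Backup complete░
test█ata2024-01-15 00:00:07.308 [INFO] api.handler: Cache hi░
2024-01-15 00:00:08.679 [INFO] worker.main: Backup completed░
2024-01-15 00:00:08.490 [INFO] queue.consumer: Configuration░
2024-01-15 00:00:12.724 [INFO] db.pool: Timeout waiting for ░
2024-01-15 00:00:13.826 [INFO] auth.jwt: Heartbeat received ░
2024-01-15 00:00:15.217 [INFO] worker.main: Connection estab░
2024-01-15 00:00:16.506 [ERROR] auth.jwt: Connection establi░
2024-01-15 00:00:20.472 [WARN] auth.jwt: Worker thread start░
2024-01-15 00:00:23.186 [WARN] db.pool: Authentication token░
2024-01-15 00:00:25.511 [INFO] http.server: Backup completed░
2024-01-15 00:00:29.194 [DEBUG] api.handler: Connection esta░
2024-01-15 00:00:30.054 [INFO] worker.main: Cache hit for ke░
2024-01-15 00:00:34.320 [DEBUG] worker.main: Timeout waiting░
2024-01-15 00:00:35.013 [INFO] api.handler: Timeout waiting ░
2024-01-15 00:00:38.043 [INFO] net.socket: File descriptor l░
2024-01-15 00:00:41.989 [WARN] worker.main: SSL certificate ░
2024-01-15 00:00:44.716 [INFO] api.handler: Connection estab░
2024-01-15 00:00:46.385 [WARN] db.pool: File descriptor limi░
2024-01-15 00:00:48.917 [INFO] worker.main: Garbage collecti░
2024-01-15 00:00:53.021 [ERROR] auth.jwt: Heartbeat received░
                                                            ░
                                                            ░
                                                            ░
                                                            ░
                                                            ▼


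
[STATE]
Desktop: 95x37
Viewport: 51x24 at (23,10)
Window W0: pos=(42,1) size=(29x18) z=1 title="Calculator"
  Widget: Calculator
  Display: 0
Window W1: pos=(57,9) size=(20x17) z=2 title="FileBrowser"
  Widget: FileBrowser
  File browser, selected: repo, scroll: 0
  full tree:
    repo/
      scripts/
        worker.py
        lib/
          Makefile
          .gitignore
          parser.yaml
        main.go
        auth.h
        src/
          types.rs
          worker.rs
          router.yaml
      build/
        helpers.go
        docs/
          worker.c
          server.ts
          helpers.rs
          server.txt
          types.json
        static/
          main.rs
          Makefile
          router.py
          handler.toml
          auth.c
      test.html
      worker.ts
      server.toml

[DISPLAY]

                   ┃│ 1 │ 2 │ 3 │ ┃ FileBrowser    
                   ┃├───┼───┼───┼─┠────────────────
                   ┃│ 0 │ . │ = │ ┃> [-] repo/     
                   ┃├───┼───┼───┼─┃    [+] scripts/
                   ┃│ C │ MC│ MR│ ┃    [+] build/  
                   ┃└───┴───┴───┴─┃    test.html   
                   ┃              ┃    worker.ts   
                   ┃              ┃    server.toml 
                   ┗━━━━━━━━━━━━━━┃                
                                  ┃                
                                  ┃                
                                  ┃                
                                  ┃                
                                  ┃                
                                  ┃                
                                  ┗━━━━━━━━━━━━━━━━
                                                   
                                                   
                                                   
                                                   
                                                   
                                                   
                                                   
                                                   


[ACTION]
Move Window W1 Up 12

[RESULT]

                   ┃│ 1 │ 2 │ 3 │ ┃                
                   ┃├───┼───┼───┼─┃                
                   ┃│ 0 │ . │ = │ ┃                
                   ┃├───┼───┼───┼─┃                
                   ┃│ C │ MC│ MR│ ┃                
                   ┃└───┴───┴───┴─┃                
                   ┃              ┗━━━━━━━━━━━━━━━━
                   ┃                           ┃   
                   ┗━━━━━━━━━━━━━━━━━━━━━━━━━━━┛   
                                                   
                                                   
                                                   
                                                   
                                                   
                                                   
                                                   
                                                   
                                                   
                                                   
                                                   
                                                   
                                                   
                                                   
                                                   


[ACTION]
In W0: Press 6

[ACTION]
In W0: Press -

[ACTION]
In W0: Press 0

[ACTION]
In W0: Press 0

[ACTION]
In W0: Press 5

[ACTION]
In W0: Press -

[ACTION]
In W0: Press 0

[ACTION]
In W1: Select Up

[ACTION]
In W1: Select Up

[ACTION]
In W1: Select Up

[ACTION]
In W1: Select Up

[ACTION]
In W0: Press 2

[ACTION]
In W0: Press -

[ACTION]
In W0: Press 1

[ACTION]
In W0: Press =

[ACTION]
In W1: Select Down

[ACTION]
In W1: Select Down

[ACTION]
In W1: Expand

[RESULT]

                   ┃│ 1 │ 2 │ 3 │ ┃    worker.ts   
                   ┃├───┼───┼───┼─┃    server.toml 
                   ┃│ 0 │ . │ = │ ┃                
                   ┃├───┼───┼───┼─┃                
                   ┃│ C │ MC│ MR│ ┃                
                   ┃└───┴───┴───┴─┃                
                   ┃              ┗━━━━━━━━━━━━━━━━
                   ┃                           ┃   
                   ┗━━━━━━━━━━━━━━━━━━━━━━━━━━━┛   
                                                   
                                                   
                                                   
                                                   
                                                   
                                                   
                                                   
                                                   
                                                   
                                                   
                                                   
                                                   
                                                   
                                                   
                                                   


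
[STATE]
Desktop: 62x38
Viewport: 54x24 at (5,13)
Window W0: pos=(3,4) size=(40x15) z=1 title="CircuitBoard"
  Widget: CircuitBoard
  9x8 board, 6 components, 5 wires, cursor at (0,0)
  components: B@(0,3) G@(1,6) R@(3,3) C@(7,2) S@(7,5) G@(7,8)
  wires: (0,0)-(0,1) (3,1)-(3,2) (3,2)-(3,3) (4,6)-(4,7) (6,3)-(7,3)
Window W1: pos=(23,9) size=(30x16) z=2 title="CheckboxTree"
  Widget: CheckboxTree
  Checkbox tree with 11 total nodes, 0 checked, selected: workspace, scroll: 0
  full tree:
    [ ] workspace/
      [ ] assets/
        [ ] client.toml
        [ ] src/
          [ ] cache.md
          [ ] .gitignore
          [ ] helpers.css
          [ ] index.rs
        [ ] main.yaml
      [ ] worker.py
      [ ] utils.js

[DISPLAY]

                  ┃   [ ] assets/              ┃      
       · ─ · ─ R  ┃     [ ] client.toml        ┃      
                  ┃     [ ] src/               ┃      
                  ┃       [ ] cache.md         ┃      
                  ┃       [ ] .gitignore       ┃      
━━━━━━━━━━━━━━━━━━┃       [ ] helpers.css      ┃      
                  ┃       [ ] index.rs         ┃      
                  ┃     [ ] main.yaml          ┃      
                  ┃   [ ] worker.py            ┃      
                  ┃   [ ] utils.js             ┃      
                  ┃                            ┃      
                  ┗━━━━━━━━━━━━━━━━━━━━━━━━━━━━┛      
                                                      
                                                      
                                                      
                                                      
                                                      
                                                      
                                                      
                                                      
                                                      
                                                      
                                                      
                                                      


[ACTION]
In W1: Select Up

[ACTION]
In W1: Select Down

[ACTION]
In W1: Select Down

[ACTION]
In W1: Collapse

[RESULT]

                  ┃   [ ] assets/              ┃      
       · ─ · ─ R  ┃>    [ ] client.toml        ┃      
                  ┃     [ ] src/               ┃      
                  ┃       [ ] cache.md         ┃      
                  ┃       [ ] .gitignore       ┃      
━━━━━━━━━━━━━━━━━━┃       [ ] helpers.css      ┃      
                  ┃       [ ] index.rs         ┃      
                  ┃     [ ] main.yaml          ┃      
                  ┃   [ ] worker.py            ┃      
                  ┃   [ ] utils.js             ┃      
                  ┃                            ┃      
                  ┗━━━━━━━━━━━━━━━━━━━━━━━━━━━━┛      
                                                      
                                                      
                                                      
                                                      
                                                      
                                                      
                                                      
                                                      
                                                      
                                                      
                                                      
                                                      
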